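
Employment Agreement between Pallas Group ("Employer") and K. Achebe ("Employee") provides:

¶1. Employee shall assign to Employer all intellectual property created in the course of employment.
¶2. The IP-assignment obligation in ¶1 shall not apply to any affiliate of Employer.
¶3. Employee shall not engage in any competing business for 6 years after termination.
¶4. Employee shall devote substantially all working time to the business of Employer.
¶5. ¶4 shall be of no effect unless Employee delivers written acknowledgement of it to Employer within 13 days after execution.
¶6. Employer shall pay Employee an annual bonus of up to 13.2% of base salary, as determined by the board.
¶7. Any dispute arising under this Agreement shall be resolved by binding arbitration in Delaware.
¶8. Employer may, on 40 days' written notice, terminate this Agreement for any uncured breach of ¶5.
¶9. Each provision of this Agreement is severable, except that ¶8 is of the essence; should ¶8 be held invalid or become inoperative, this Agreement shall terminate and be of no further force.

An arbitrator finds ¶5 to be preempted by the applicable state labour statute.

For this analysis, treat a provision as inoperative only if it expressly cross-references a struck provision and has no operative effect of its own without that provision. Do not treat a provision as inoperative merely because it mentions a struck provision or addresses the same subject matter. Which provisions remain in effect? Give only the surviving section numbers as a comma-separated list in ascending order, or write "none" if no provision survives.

none

¶5 is struck. ¶8 has no operative effect of its own apart from ¶5 and is therefore inoperative. ¶9 makes ¶8 an essential term, and ¶8 has been rendered inoperative by the cascade; under ¶9, the entire Agreement is therefore void. No provision of the Agreement survives.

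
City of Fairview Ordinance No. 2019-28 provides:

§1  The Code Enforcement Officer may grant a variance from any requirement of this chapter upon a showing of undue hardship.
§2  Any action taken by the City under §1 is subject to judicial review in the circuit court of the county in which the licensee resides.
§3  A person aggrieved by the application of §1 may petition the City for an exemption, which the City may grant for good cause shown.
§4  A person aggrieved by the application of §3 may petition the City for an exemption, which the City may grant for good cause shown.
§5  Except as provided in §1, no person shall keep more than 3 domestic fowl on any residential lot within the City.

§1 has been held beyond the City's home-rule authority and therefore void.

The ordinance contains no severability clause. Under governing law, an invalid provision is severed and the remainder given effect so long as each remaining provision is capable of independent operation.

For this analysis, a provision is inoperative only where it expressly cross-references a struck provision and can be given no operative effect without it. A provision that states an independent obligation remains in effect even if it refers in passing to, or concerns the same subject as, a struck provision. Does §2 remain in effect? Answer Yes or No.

No

§1 is struck. §2 operates only by reference to §1, so it falls with §1. §3 has no operative effect of its own apart from §1 and is therefore inoperative. §4 merely fixes the exemption procedure for §3; with §3 gone it has nothing to operate on and falls away. §5 mentions §1 but its own obligation stands independently of §1, so §5 is not affected. Under the stated default rule, only provisions that cannot operate independently fall away; the rest are enforced. Only §5 remains in effect. §2 is among the inoperative provisions, so the answer is no.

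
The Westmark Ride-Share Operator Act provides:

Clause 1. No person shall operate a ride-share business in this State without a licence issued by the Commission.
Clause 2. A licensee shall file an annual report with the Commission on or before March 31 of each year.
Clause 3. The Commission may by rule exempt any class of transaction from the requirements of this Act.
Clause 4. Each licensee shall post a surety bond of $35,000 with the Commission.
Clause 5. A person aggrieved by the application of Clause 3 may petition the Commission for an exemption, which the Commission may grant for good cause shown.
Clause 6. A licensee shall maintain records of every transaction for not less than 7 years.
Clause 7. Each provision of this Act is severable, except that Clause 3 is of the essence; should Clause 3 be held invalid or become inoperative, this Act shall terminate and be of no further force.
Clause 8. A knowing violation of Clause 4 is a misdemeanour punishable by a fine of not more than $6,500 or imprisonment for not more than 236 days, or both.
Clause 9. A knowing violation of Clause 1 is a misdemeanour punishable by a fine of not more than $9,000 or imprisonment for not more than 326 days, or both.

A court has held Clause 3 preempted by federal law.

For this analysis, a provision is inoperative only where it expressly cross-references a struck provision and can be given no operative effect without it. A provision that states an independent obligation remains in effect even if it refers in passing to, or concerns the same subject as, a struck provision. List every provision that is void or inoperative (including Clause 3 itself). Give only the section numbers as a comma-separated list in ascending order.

1, 2, 3, 4, 5, 6, 7, 8, 9

Clause 3 is struck. Clause 5 operates only by reference to Clause 3, so it falls with Clause 3. Clause 7 makes Clause 3 an essential term, and Clause 3 is the provision held invalid; under Clause 7, the entire Act is therefore void. No provision of the Act survives.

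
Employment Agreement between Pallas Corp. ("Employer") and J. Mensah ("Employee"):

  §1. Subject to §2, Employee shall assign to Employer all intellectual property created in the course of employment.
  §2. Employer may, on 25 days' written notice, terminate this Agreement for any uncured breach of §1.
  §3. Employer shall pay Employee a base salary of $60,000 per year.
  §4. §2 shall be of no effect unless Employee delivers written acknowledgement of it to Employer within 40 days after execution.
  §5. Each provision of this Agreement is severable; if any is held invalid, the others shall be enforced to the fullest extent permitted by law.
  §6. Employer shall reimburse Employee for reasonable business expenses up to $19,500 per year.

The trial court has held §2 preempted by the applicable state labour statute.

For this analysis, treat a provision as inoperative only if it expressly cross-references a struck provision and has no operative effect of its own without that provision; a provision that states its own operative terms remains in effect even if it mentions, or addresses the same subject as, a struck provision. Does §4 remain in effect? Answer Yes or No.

§2 is struck. §4 operates only by reference to §2, so it falls with §2. Although §1 refers to §2, its operative terms do not depend on §2, so it remains in effect. §5 is a severability clause and preserves every provision that can still be given independent effect. §1, §3, §5, and §6 remain in effect. §4 is among the inoperative provisions, so the answer is no.

No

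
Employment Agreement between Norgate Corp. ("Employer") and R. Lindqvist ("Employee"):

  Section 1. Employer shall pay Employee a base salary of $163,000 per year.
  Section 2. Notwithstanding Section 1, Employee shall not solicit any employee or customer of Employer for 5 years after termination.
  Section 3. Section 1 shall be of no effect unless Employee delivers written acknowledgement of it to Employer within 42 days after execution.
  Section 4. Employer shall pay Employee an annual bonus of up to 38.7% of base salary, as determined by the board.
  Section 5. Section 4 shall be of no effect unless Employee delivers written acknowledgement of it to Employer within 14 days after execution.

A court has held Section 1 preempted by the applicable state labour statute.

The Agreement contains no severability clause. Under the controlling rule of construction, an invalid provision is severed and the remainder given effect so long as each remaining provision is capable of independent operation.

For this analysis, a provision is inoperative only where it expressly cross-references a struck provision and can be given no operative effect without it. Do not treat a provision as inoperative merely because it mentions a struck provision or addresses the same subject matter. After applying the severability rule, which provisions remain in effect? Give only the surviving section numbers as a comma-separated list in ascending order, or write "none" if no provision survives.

Section 1 is struck. Section 3 merely fixes the acknowledgement condition for Section 1; with Section 1 gone it has nothing to operate on and falls away. Section 2 mentions Section 1 but its own obligation stands independently of Section 1, so Section 2 is not affected. With no severability clause, the stated default rule severs what cannot stand and enforces each remaining provision that can operate on its own. The provisions still in force are Section 2, Section 4, and Section 5.

2, 4, 5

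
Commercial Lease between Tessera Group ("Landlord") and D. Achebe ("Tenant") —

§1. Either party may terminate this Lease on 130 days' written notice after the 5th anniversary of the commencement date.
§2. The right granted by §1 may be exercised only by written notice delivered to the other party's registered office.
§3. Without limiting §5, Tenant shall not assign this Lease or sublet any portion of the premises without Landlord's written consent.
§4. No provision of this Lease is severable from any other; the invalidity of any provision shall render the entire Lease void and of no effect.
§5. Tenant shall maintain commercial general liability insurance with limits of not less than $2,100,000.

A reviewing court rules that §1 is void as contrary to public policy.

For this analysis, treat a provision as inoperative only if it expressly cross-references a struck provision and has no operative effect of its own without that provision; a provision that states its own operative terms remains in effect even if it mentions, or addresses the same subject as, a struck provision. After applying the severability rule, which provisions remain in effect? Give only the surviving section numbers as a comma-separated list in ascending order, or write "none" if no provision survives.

§1 is struck. §2 has no operative effect of its own apart from §1 and is therefore inoperative. §4 provides that the Lease is not severable, so the invalidity of any one provision voids the entire Lease. No provision of the Lease survives.

none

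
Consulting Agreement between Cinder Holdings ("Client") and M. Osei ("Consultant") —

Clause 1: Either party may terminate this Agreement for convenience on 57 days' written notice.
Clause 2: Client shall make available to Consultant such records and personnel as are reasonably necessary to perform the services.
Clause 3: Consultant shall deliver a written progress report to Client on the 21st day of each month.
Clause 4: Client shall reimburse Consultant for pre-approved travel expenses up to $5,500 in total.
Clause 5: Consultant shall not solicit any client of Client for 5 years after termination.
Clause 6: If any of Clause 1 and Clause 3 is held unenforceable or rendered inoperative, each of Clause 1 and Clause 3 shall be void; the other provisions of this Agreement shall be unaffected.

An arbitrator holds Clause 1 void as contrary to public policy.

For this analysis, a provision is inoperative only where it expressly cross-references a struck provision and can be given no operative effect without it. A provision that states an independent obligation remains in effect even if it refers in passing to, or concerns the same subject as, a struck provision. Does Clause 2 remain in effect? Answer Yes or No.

Clause 1 is struck. Nothing else in the Agreement is defined by reference to Clause 1. Clause 6 declares Clause 1 and Clause 3 mutually dependent; since one of them has fallen, all of them are of no effect. That brings down Clause 3 as well. The remainder continues in force under Clause 6. The provisions still in force are Clause 2, Clause 4, Clause 5, and Clause 6. Clause 2 is among the surviving provisions, so the answer is yes.

Yes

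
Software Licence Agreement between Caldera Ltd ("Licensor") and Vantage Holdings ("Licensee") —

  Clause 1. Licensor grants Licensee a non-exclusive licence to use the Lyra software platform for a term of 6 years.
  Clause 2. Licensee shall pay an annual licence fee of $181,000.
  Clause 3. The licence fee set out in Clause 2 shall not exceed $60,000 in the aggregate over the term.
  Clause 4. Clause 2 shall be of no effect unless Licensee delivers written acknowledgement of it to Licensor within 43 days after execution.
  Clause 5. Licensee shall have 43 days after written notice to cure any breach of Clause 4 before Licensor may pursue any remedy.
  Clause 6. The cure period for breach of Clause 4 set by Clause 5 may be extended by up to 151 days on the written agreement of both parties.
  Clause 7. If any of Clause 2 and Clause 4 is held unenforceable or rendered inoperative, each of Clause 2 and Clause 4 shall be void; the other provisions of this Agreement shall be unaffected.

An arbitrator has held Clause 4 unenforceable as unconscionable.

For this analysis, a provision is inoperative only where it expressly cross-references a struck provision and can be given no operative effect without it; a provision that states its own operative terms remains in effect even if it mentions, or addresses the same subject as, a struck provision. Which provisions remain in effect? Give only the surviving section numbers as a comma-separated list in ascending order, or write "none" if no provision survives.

1, 7

Clause 4 is struck. Clause 5 merely fixes the cure period for breach of Clause 4; with Clause 4 gone it has nothing to operate on and falls away. Clause 6 operates only by reference to Clause 5, so it falls with Clause 5. Clause 7 declares Clause 2 and Clause 4 mutually dependent; since one of them has fallen, all of them are of no effect. That brings down Clause 2 as well. Clause 3 in turn depends solely on a provision now struck and likewise falls. The remainder continues in force under Clause 7. That leaves Clause 1 and Clause 7 in effect.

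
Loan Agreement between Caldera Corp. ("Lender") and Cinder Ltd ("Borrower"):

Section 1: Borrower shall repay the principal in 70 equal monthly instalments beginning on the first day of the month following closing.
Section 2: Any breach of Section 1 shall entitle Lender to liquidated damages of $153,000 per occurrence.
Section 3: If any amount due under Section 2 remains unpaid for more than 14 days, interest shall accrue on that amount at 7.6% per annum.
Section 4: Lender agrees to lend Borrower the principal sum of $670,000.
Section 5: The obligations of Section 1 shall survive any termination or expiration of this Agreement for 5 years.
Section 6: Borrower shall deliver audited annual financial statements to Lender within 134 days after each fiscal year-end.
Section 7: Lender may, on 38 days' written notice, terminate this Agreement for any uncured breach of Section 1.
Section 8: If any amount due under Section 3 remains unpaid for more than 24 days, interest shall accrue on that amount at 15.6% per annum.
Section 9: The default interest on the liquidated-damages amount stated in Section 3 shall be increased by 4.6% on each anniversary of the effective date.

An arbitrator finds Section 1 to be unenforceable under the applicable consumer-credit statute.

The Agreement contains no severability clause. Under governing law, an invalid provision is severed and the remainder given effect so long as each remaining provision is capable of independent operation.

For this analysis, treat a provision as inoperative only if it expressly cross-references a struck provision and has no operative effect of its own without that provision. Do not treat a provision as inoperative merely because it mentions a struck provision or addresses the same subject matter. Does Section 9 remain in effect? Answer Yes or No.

Section 1 is struck. Section 2 does nothing except set the liquidated-damages amount by reference to Section 1; with Section 1 gone it has no independent effect and is inoperative. Section 5 merely fixes the survival period for Section 1; with Section 1 gone it has nothing to operate on and falls away. The only function of Section 7 is the termination right for breach of Section 1, so it cannot stand once Section 1 is removed. Section 3 has no operative effect of its own apart from Section 2 and is therefore inoperative. Section 8 does nothing except set the default interest on the default interest on the liquidated-damages amount by reference to Section 3; with Section 3 gone it has no independent effect and is inoperative. Section 9 operates only by reference to Section 3, so it falls with Section 3. Under the stated default rule, only provisions that cannot operate independently fall away; the rest are enforced. That leaves Section 4 and Section 6 in effect. Section 9 is among the inoperative provisions, so the answer is no.

No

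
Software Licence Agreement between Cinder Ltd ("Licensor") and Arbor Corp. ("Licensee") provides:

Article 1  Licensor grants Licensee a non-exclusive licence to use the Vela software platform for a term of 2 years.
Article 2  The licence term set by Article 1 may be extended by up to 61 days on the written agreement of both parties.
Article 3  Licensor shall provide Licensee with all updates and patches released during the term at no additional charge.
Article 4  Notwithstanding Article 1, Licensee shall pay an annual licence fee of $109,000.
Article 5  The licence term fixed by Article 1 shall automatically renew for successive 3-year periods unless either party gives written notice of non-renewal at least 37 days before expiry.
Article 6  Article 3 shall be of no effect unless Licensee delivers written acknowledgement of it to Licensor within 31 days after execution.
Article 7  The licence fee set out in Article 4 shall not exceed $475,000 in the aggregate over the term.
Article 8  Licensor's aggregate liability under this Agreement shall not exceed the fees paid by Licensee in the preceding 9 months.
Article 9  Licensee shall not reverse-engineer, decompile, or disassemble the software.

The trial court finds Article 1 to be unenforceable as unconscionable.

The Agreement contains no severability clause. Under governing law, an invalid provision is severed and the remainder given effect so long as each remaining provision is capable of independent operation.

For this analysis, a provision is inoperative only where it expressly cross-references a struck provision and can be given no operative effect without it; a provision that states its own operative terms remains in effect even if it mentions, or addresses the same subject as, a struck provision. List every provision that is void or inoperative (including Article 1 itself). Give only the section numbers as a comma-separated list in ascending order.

Article 1 is struck. Article 2 operates only by reference to Article 1, so it falls with Article 1. Article 5 operates only by reference to Article 1, so it falls with Article 1. Article 4 mentions Article 1 but its own obligation stands independently of Article 1, so Article 4 is not affected. With no severability clause, the stated default rule severs what cannot stand and enforces each remaining provision that can operate on its own. Article 3, Article 4, Article 6, Article 7, Article 8, and Article 9 remain in effect.

1, 2, 5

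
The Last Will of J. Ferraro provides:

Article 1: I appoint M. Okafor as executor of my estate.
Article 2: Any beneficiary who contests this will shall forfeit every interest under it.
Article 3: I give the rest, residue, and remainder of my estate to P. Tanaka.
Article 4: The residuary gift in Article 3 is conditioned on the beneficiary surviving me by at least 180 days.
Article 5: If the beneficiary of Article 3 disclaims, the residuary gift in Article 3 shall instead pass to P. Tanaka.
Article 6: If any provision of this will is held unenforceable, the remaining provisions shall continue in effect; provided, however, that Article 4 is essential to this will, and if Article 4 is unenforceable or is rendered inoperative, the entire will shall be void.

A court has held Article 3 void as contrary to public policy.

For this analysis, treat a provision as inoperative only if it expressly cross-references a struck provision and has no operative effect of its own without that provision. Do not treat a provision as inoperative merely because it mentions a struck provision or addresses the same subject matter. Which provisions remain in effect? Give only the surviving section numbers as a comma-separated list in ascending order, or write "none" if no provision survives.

Article 3 is struck. Article 4 merely fixes the survivorship condition on Article 3; with Article 3 gone it has nothing to operate on and falls away. Article 5 merely fixes the alternative disposition for Article 3; with Article 3 gone it has nothing to operate on and falls away. Article 6 makes Article 4 an essential term, and Article 4 has been rendered inoperative by the cascade; under Article 6, the entire will is therefore void. No provision of the will survives.

none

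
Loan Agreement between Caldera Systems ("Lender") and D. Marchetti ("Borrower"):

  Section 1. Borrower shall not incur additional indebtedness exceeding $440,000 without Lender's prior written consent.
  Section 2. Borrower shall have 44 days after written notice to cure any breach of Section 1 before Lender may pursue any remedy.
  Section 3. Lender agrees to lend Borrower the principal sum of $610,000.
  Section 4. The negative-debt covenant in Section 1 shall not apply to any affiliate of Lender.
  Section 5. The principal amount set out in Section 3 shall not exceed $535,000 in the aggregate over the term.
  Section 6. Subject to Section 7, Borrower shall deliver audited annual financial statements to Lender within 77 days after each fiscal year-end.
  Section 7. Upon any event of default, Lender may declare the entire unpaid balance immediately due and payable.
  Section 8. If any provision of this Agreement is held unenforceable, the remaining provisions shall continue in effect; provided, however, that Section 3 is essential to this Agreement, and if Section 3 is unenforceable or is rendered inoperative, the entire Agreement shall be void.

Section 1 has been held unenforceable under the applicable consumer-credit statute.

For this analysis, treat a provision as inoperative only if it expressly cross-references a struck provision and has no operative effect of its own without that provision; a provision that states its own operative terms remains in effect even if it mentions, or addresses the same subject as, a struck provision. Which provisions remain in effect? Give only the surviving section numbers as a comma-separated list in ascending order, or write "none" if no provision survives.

Section 1 is struck. The only function of Section 2 is the cure period for breach of Section 1, so it cannot stand once Section 1 is removed. Section 4 does nothing except set the carve-out from the negative-debt covenant by reference to Section 1; with Section 1 gone it has no independent effect and is inoperative. Section 8 makes Section 3 an essential term, but Section 3 is unaffected, so the severability proviso in Section 8 preserves the remaining provisions. The provisions still in force are Section 3, Section 5, Section 6, Section 7, and Section 8.

3, 5, 6, 7, 8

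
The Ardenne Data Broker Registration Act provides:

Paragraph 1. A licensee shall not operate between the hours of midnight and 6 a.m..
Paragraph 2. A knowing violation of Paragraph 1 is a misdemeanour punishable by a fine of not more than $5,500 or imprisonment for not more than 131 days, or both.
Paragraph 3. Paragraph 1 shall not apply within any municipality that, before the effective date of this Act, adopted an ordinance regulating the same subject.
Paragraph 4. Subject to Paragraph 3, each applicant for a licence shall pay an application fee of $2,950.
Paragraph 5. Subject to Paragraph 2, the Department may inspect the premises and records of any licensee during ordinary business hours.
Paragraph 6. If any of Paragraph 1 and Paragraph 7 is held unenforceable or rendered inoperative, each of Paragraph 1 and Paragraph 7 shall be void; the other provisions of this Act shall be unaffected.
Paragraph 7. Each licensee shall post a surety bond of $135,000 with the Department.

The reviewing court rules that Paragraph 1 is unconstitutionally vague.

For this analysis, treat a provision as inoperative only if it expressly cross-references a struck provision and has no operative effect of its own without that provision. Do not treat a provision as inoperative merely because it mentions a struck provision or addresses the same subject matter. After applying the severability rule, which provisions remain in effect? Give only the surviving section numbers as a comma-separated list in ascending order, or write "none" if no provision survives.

4, 5, 6

Paragraph 1 is struck. Paragraph 2 operates only by reference to Paragraph 1, so it falls with Paragraph 1. Paragraph 3 merely fixes the local-preemption carve-out from Paragraph 1; with Paragraph 1 gone it has nothing to operate on and falls away. Although Paragraph 5 refers to Paragraph 2, its operative terms do not depend on Paragraph 2, so it remains in effect. Although Paragraph 4 refers to Paragraph 3, its operative terms do not depend on Paragraph 3, so it remains in effect. Paragraph 6 declares Paragraph 1 and Paragraph 7 mutually dependent; since one of them has fallen, all of them are of no effect. That brings down Paragraph 7 as well. The remainder continues in force under Paragraph 6. Paragraph 4, Paragraph 5, and Paragraph 6 remain in effect.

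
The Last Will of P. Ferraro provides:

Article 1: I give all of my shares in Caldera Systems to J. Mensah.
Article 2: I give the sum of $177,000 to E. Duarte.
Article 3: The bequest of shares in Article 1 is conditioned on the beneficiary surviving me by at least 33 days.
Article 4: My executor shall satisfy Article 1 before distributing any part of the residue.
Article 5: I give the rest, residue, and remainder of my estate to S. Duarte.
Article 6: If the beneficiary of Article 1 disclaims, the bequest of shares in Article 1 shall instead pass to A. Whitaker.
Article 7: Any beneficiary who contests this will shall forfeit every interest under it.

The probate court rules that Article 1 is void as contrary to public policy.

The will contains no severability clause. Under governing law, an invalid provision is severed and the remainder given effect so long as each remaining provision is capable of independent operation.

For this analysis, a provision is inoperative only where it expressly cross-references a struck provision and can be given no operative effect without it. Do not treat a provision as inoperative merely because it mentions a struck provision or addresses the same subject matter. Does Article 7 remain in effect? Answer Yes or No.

Article 1 is struck. Article 3 operates only by reference to Article 1, so it falls with Article 1. Article 4 has no operative effect of its own apart from Article 1 and is therefore inoperative. Article 6 merely fixes the alternative disposition for Article 1; with Article 1 gone it has nothing to operate on and falls away. With no severability clause, the stated default rule severs what cannot stand and enforces each remaining provision that can operate on its own. Article 2, Article 5, and Article 7 remain in effect. Article 7 is among the surviving provisions, so the answer is yes.

Yes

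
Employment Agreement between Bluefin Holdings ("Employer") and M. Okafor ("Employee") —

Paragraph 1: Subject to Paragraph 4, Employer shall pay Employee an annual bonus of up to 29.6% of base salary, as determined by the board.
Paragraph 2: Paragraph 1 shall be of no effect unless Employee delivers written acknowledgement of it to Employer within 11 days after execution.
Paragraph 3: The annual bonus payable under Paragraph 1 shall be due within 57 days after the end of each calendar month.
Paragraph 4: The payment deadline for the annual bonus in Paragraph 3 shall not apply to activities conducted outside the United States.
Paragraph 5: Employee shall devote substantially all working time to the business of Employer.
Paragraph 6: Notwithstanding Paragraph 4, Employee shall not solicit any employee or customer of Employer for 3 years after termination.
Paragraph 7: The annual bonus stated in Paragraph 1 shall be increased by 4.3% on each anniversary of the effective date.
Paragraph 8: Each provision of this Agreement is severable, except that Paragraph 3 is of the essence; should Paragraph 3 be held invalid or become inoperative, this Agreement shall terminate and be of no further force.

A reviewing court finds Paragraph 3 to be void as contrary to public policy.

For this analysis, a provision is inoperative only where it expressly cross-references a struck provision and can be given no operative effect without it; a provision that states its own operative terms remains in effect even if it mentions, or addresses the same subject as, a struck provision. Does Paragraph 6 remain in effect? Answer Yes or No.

No

Paragraph 3 is struck. Paragraph 4 operates only by reference to Paragraph 3, so it falls with Paragraph 3. Paragraph 8 makes Paragraph 3 an essential term, and Paragraph 3 is the provision held invalid; under Paragraph 8, the entire Agreement is therefore void. No provision of the Agreement survives. Paragraph 6 is among the inoperative provisions, so the answer is no.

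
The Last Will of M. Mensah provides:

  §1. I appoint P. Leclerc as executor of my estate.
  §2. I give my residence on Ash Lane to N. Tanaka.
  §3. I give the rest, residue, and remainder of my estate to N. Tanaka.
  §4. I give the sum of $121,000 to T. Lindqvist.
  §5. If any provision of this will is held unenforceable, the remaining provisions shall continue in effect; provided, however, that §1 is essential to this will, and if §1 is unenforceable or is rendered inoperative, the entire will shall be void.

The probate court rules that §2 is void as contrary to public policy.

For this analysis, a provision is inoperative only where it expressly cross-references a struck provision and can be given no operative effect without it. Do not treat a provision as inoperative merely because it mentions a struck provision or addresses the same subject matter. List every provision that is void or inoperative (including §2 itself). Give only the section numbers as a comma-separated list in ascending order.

2

§2 is struck. Nothing else in the will is defined by reference to §2. §5 makes §1 an essential term, but §1 is unaffected, so the severability proviso in §5 preserves the remaining provisions. The provisions still in force are §1, §3, §4, and §5.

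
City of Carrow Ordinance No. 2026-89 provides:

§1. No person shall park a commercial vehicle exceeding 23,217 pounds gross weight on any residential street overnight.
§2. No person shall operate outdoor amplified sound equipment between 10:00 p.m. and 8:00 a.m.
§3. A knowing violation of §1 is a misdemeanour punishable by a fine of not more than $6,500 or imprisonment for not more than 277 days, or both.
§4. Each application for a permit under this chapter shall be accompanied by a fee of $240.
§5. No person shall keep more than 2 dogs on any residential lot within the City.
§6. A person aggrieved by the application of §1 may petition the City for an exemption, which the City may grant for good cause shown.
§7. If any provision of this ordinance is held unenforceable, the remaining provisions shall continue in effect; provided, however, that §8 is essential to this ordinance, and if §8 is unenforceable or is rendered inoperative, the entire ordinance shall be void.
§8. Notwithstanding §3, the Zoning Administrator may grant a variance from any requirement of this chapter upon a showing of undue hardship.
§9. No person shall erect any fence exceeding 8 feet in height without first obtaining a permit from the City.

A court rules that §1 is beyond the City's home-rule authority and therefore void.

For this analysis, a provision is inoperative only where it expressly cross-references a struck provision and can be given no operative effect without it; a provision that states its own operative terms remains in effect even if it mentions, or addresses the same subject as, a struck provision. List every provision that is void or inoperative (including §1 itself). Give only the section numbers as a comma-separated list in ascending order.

§1 is struck. §3 merely fixes the criminal penalty for violating §1; with §1 gone it has nothing to operate on and falls away. §6 has no operative effect of its own apart from §1 and is therefore inoperative. §8 mentions §3 but its own obligation stands independently of §3, so §8 is not affected. §7 makes §8 an essential term, but §8 is unaffected, so the severability proviso in §7 preserves the remaining provisions. That leaves §2, §4, §5, §7, §8, and §9 in effect.

1, 3, 6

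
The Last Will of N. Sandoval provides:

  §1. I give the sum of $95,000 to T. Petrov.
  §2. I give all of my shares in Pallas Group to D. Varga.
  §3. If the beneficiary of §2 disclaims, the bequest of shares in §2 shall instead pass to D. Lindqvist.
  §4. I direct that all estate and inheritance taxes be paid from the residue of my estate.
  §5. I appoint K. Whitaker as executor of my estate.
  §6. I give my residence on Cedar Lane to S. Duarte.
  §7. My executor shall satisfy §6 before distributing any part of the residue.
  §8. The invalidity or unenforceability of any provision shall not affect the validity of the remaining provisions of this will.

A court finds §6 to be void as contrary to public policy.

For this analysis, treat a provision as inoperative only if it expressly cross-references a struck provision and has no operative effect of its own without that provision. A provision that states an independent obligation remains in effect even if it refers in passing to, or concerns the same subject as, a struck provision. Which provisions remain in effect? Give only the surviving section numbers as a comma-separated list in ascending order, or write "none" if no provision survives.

1, 2, 3, 4, 5, 8

§6 is struck. §7 has no operative effect of its own apart from §6 and is therefore inoperative. Under the severability clause in §8, the remaining provisions continue in force. The provisions still in force are §1, §2, §3, §4, §5, and §8.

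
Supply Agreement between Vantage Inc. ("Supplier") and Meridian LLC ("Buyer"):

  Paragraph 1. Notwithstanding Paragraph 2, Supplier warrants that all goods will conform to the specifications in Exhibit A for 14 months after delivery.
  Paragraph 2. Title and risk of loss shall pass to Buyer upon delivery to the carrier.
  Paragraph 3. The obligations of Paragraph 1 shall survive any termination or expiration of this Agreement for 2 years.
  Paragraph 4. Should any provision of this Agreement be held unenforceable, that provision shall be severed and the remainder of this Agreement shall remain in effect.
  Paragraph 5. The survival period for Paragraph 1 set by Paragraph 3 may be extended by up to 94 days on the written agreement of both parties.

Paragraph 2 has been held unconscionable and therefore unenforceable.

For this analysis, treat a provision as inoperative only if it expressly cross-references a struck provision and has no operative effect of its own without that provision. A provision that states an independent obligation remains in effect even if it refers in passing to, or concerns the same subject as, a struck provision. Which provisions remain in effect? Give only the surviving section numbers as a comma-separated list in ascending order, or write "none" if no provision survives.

Paragraph 2 is struck. Paragraph 1 mentions Paragraph 2 but its own obligation stands independently of Paragraph 2, so Paragraph 1 is not affected. Nothing else in the Agreement is defined by reference to Paragraph 2. Paragraph 4 is a severability clause and preserves every provision that can still be given independent effect. The provisions still in force are Paragraph 1, Paragraph 3, Paragraph 4, and Paragraph 5.

1, 3, 4, 5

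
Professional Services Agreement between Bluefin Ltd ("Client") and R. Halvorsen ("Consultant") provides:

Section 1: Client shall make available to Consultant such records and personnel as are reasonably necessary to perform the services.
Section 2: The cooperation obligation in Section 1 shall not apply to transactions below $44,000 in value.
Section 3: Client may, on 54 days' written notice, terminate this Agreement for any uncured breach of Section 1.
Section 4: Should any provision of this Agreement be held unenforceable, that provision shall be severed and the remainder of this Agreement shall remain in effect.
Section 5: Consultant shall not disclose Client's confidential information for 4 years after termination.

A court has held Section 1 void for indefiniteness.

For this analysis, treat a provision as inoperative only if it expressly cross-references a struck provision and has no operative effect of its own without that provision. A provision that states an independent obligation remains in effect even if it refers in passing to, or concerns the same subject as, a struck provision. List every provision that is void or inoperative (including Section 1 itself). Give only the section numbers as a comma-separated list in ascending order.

Section 1 is struck. The whole of Section 2 is the carve-out from the cooperation obligation, defined by reference to Section 1, so Section 2 cannot stand once Section 1 is removed. Section 3 merely fixes the termination right for breach of Section 1; with Section 1 gone it has nothing to operate on and falls away. Section 4 is a severability clause and preserves every provision that can still be given independent effect. Section 4 and Section 5 remain in effect.

1, 2, 3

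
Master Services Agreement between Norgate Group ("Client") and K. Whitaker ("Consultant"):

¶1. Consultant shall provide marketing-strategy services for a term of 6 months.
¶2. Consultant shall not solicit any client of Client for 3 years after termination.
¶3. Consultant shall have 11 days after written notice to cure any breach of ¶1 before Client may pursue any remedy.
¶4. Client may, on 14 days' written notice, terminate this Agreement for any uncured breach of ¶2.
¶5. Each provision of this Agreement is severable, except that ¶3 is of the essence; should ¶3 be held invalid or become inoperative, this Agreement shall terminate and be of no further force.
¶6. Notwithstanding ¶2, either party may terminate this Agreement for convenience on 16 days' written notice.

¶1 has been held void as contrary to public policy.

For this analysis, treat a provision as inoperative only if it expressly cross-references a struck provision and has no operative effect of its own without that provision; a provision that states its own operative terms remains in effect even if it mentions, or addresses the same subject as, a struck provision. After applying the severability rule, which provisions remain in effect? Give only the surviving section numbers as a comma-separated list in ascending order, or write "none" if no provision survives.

¶1 is struck. ¶3 has no operative effect of its own apart from ¶1 and is therefore inoperative. ¶5 makes ¶3 an essential term, and ¶3 has been rendered inoperative by the cascade; under ¶5, the entire Agreement is therefore void. No provision of the Agreement survives.

none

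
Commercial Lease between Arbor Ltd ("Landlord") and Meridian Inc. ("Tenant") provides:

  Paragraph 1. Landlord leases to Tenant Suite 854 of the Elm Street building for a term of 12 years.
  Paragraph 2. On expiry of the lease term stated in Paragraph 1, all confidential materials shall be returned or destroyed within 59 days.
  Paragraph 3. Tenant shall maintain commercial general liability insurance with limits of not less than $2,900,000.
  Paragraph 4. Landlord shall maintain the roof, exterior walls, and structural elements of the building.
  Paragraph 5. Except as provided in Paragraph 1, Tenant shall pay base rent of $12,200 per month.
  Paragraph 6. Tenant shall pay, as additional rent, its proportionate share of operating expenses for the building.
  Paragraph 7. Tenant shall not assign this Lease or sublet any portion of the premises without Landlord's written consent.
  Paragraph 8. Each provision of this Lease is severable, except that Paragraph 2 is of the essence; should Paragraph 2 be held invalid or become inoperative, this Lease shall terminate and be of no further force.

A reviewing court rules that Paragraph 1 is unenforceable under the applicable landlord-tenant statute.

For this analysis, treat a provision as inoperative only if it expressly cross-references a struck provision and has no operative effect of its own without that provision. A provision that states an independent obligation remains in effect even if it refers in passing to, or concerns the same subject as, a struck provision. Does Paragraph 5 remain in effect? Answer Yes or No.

Paragraph 1 is struck. The only function of Paragraph 2 is the return obligation tied to Paragraph 1, so it cannot stand once Paragraph 1 is removed. Paragraph 8 makes Paragraph 2 an essential term, and Paragraph 2 has been rendered inoperative by the cascade; under Paragraph 8, the entire Lease is therefore void. No provision of the Lease survives. Paragraph 5 is among the inoperative provisions, so the answer is no.

No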